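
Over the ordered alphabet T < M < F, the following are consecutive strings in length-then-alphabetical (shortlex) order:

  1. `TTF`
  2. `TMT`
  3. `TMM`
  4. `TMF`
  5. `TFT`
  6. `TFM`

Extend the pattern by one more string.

Treat TFM as a base-3 numeral over the given alphabet and add one, carrying through any trailing F's.

TFF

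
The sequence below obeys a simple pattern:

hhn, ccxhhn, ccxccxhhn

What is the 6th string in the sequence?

ccxccxccxccxccxhhn

Each term is the previous one with ccx prepended.
From ccxccxhhn, 3 further steps: ccxccxhhn → ccxccxccxhhn → ccxccxccxccxhhn → (answer).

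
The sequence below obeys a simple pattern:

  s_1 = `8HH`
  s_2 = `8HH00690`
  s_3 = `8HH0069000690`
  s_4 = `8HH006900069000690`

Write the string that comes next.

The strings grow by a fixed suffix 00690 each time.
Applying this once more to 8HH006900069000690:

8HH00690006900069000690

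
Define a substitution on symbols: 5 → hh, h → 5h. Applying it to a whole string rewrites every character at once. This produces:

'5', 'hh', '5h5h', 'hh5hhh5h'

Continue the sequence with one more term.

5h5hhh5h5h5hhh5h

Expanding hh5hhh5h: h→5h, h→5h, 5→hh, h→5h, h→5h, h→5h, 5→hh, h→5h. Concatenated: 5h 5h hh 5h 5h 5h hh 5h.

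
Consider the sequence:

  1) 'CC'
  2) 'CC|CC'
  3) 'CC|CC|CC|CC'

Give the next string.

CC|CC|CC|CC|CC|CC|CC|CC

Each string is two copies of the previous one joined by '|'.
One more doubling of CC|CC|CC|CC gives the answer.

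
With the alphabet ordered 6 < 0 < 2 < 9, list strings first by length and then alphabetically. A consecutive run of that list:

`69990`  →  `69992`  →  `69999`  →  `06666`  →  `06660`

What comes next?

The successor of 06660 increments the rightmost position that isn't already 9 and resets every position after it to 6.

06662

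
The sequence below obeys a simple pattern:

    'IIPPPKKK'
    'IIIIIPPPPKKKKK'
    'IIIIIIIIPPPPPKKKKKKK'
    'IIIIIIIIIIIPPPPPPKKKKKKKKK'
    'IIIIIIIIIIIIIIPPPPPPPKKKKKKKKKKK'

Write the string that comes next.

Reading off run lengths: I runs 2, 5, 8, 11, 14; P runs 3, 4, 5, 6, 7; K runs 3, 5, 7, 9, 11 — each is linear in n (n = 1, 2, …).
For the next term, n = 6, so the run lengths are 17, 8, 13.

IIIIIIIIIIIIIIIIIPPPPPPPPKKKKKKKKKKKKK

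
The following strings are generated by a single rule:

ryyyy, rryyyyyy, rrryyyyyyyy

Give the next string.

rrrryyyyyyyyyy

The n-th term is n-1 r's then 2n y's, where the shown terms are n = 2, 3, 4.
Setting n = 5 gives 4, 10 characters in each block.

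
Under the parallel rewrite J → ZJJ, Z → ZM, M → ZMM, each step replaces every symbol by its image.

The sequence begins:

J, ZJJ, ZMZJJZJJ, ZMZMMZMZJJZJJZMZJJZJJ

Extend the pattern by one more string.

Rewriting the 21 symbols of ZMZMMZMZJJZJJZMZJJZJJ one by one yields ZM ZMM ZM ZMM ZMM ZM ZMM ZM ZJJ ZJJ ZM ZJJ ZJJ ZM ZMM ZM ZJJ ZJJ ZM ZJJ ZJJ; concatenated:

ZMZMMZMZMMZMMZMZMMZMZJJZJJZMZJJZJJZMZMMZMZJJZJJZMZJJZJJ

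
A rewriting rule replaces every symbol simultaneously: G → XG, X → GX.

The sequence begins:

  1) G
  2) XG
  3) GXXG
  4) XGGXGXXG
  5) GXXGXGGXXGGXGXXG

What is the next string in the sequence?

φ(GXXGXGGXXGGXGXXG) expands symbol-by-symbol to XG GX GX XG GX XG XG GX GX XG XG GX XG GX GX XG; joining the 16 pieces gives the next term.

XGGXGXXGGXXGXGGXGXXGXGGXXGGXGXXG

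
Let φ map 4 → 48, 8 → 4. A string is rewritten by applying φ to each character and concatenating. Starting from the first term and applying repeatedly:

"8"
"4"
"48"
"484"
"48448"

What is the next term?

48448484

Rewriting each symbol of 48448: 4→48, 8→4, 4→48, 4→48, 8→4, which concatenates to 48 4 48 48 4.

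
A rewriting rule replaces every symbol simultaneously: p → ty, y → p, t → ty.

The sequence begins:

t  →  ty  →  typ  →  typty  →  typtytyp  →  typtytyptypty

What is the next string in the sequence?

typtytyptyptytyptytyp

Applying the rule to each of the 13 symbols of typtytyptypty gives the pieces ty p ty ty p ty p ty ty p ty ty p, which concatenate to the answer.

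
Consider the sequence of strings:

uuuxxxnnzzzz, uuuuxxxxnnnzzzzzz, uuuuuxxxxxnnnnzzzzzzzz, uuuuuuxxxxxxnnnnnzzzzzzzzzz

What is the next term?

uuuuuuuxxxxxxxnnnnnnzzzzzzzzzzzz

Reading off run lengths: u runs 3, 4, 5, 6; x runs 3, 4, 5, 6; n runs 2, 3, 4, 5; z runs 4, 6, 8, 10 — each is linear in n, where the shown terms are n = 2, 3, 4, 5.
Setting n = 6 gives 7, 7, 6, 12 characters in each block.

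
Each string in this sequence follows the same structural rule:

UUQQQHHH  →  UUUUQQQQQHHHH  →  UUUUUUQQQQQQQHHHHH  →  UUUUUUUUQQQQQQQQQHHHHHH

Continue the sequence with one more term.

UUUUUUUUUUQQQQQQQQQQQHHHHHHH

Each string has the form U^{2n} Q^{2n+1} H^{n+2} (n = 1, 2, …).
For the next term, n = 5, so the run lengths are 10, 11, 7.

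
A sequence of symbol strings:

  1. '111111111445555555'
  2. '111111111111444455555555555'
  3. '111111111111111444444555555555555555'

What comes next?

The n-th term is 3n+3 1's then 2n-2 4's then 4n-1 5's, where the shown terms are n = 2, 3, 4.
Setting n = 5 gives 18, 8, 19 characters in each block.

111111111111111111444444445555555555555555555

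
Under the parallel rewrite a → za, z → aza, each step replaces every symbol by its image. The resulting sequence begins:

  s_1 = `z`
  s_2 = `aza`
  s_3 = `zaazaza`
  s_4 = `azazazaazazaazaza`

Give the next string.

Rewriting the 17 symbols of azazazaazazaazaza one by one yields za aza za aza za aza za za aza za aza za za aza za aza za; concatenated:

zaazazaazazaazazazaazazaazazazaazazaazaza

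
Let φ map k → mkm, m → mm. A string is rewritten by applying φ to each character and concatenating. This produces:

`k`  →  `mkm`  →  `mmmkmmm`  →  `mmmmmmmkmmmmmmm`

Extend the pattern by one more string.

Replace each of the 15 characters of mmmmmmmkmmmmmmm in place — mm mm mm mm mm mm mm mkm mm mm mm mm mm mm mm — and concatenate.

mmmmmmmmmmmmmmmkmmmmmmmmmmmmmmm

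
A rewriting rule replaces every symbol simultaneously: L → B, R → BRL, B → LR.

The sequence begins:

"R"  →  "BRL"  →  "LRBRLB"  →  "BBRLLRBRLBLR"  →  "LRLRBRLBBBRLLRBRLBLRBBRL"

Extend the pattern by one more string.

BBRLBBRLLRBRLBLRLRLRBRLBBBRLLRBRLBLRBBRLLRLRBRLB

Replace each of the 24 characters of LRLRBRLBBBRLLRBRLBLRBBRL in place — B BRL B BRL LR BRL B LR LR LR BRL B B BRL LR BRL B LR B BRL LR LR BRL B — and concatenate.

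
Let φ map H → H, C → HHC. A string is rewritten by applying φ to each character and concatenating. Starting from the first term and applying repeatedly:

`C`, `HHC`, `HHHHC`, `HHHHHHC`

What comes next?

Rewriting each symbol of HHHHHHC: H→H, H→H, H→H, H→H, H→H, H→H, C→HHC, which concatenates to H H H H H H HHC.

HHHHHHHHC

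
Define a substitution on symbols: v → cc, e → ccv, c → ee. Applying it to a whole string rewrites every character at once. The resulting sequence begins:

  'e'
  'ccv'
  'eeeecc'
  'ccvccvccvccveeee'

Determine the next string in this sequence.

eeeecceeeecceeeecceeeeccccvccvccvccv

Applying the rule to each of the 16 symbols of ccvccvccvccveeee gives the pieces ee ee cc ee ee cc ee ee cc ee ee cc ccv ccv ccv ccv, which concatenate to the answer.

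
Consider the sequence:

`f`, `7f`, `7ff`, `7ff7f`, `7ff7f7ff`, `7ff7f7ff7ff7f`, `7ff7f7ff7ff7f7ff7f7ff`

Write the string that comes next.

7ff7f7ff7ff7f7ff7f7ff7ff7f7ff7ff7f

This is a Fibonacci-style word recurrence s(k) = s(k−1)·s(k−2): e.g. 7f·f = 7ff.
The next term joins 7ff7f7ff7ff7f7ff7f7ff and 7ff7f7ff7ff7f.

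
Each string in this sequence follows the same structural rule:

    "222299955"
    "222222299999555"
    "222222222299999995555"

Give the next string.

Term n consists of 3n+1 2's, followed by 2n+1 9's, followed by n+1 5's (n = 1, 2, …).
For the next term, n = 4, so the run lengths are 13, 9, 5.

222222222222299999999955555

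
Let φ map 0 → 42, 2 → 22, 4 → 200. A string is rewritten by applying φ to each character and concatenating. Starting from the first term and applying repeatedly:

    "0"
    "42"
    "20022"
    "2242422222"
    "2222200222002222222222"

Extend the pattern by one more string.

Rewriting the 22 symbols of 2222200222002222222222 one by one yields 22 22 22 22 22 42 42 22 22 22 42 42 22 22 22 22 22 22 22 22 22 22; concatenated:

22222222224242222222424222222222222222222222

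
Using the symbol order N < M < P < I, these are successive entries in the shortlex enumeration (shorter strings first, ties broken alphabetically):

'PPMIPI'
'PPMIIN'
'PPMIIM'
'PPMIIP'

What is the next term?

Treat PPMIIP as a base-4 numeral over the given alphabet and add one, carrying through any trailing I's.

PPMIII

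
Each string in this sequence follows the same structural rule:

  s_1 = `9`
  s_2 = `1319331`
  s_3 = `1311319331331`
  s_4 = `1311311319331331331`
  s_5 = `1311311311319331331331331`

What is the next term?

1311311311311319331331331331331

s(k+1) = 131·s(k)·331, so each term gains 131 as a prefix and 331 as a suffix.
So the next term is 131·1311311311319331331331331·331.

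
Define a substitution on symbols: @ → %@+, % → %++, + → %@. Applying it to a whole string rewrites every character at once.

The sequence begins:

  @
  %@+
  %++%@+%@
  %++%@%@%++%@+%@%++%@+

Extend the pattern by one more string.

%++%@%@%++%@+%++%@+%++%@%@%++%@+%@%++%@+%++%@%@%++%@+%@

Replace each of the 21 characters of %++%@%@%++%@+%@%++%@+ in place — %++ %@ %@ %++ %@+ %++ %@+ %++ %@ %@ %++ %@+ %@ %++ %@+ %++ %@ %@ %++ %@+ %@ — and concatenate.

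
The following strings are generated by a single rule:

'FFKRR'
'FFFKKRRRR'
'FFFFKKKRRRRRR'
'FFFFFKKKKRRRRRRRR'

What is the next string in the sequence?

FFFFFFKKKKKRRRRRRRRRR

Term n consists of n+1 F's, followed by n K's, followed by 2n R's (n = 1, 2, …).
For the next term, n = 5, so the run lengths are 6, 5, 10.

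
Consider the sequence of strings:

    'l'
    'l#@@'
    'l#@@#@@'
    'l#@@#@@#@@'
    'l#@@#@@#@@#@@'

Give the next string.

The strings grow by a fixed suffix #@@ each time.
So the next term is l#@@#@@#@@#@@·#@@.

l#@@#@@#@@#@@#@@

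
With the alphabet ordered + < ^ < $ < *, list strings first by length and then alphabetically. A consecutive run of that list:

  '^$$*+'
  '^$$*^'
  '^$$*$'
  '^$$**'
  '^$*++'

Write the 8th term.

Advancing 3 positions from ^$*++ through ^$*++ → ^$*+^ → ^$*+$ reaches term 8.

^$*+*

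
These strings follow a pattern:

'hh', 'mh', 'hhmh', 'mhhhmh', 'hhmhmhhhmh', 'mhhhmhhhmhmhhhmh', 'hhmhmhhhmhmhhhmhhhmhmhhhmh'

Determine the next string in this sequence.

This is a Fibonacci-style word recurrence s(k) = s(k−2)·s(k−1): e.g. hh·mh = hhmh.
The next term joins mhhhmhhhmhmhhhmh and hhmhmhhhmhmhhhmhhhmhmhhhmh.

mhhhmhhhmhmhhhmhhhmhmhhhmhmhhhmhhhmhmhhhmh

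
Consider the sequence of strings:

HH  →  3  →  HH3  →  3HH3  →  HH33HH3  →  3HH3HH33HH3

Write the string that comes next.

HH33HH33HH3HH33HH3

This is a Fibonacci-style word recurrence s(k) = s(k−2)·s(k−1): e.g. HH·3 = HH3.
Continuing: HH33HH3 · 3HH3HH33HH3 gives term 7.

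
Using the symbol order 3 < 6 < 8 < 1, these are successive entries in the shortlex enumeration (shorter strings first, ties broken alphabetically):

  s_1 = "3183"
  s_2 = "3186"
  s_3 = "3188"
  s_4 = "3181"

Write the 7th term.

3118

Continuing the enumeration 3 steps past 3181: 3181 → 3113 → 3116 → (answer).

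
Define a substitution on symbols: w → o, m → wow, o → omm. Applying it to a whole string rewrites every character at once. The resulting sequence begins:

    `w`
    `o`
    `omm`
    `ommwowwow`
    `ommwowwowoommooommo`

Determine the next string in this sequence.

Applying the rule to each of the 19 symbols of ommwowwowoommooommo gives the pieces omm wow wow o omm o o omm o omm omm wow wow omm omm omm wow wow omm, which concatenate to the answer.

ommwowwowoommooommoommommwowwowommommommwowwowomm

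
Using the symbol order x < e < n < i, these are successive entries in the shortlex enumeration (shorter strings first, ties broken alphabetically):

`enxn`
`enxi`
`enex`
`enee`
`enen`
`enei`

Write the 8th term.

Stepping forward 2 times from enei: enei → ennx, then the target.

enne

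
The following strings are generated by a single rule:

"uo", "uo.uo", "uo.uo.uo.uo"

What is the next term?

Every step duplicates the string with '.' between the halves.
Doubling uo.uo.uo.uo with '.' between the halves:

uo.uo.uo.uo.uo.uo.uo.uo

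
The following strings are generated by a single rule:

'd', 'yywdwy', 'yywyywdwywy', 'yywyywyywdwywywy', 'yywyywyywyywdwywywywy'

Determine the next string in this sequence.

yywyywyywyywyywdwywywywywy

s(k+1) = yyw·s(k)·wy, so each term gains yyw as a prefix and wy as a suffix.
One more step from yywyywyywyywdwywywywy gives the answer.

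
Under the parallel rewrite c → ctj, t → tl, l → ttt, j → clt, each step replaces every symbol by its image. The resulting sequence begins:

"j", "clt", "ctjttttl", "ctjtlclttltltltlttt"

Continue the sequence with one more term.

ctjtlclttltttctjttttltlttttlttttlttttlttttltltl

Replace each of the 19 characters of ctjtlclttltltltlttt in place — ctj tl clt tl ttt ctj ttt tl tl ttt tl ttt tl ttt tl ttt tl tl tl — and concatenate.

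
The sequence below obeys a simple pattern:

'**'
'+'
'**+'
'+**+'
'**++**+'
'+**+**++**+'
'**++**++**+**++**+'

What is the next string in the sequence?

+**+**++**+**++**++**+**++**+

From term 3 onward, concatenate the second-to-last term with the last: **·+ = **+, +·**+ = +**+, …
Continuing: +**+**++**+ · **++**++**+**++**+ gives term 8.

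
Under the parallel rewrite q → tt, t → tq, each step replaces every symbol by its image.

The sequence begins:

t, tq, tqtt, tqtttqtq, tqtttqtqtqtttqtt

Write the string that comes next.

Rewriting the 16 symbols of tqtttqtqtqtttqtt one by one yields tq tt tq tq tq tt tq tt tq tt tq tq tq tt tq tq; concatenated:

tqtttqtqtqtttqtttqtttqtqtqtttqtq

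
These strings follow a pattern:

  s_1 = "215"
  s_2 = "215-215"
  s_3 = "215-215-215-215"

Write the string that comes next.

215-215-215-215-215-215-215-215

Every step duplicates the string with '-' between the halves.
One more doubling of 215-215-215-215 gives the answer.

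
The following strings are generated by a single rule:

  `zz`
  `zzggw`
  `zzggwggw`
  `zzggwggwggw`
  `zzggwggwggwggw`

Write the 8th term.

Every step adds ggw to the end: s(k+1) = s(k)·ggw.
From zzggwggwggwggw, 3 further steps: zzggwggwggwggw → zzggwggwggwggwggw → zzggwggwggwggwggwggw → (answer).

zzggwggwggwggwggwggwggw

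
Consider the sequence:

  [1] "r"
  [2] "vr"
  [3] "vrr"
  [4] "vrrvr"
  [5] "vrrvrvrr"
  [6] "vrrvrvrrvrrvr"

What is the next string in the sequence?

This is a Fibonacci-style word recurrence s(k) = s(k−1)·s(k−2): e.g. vr·r = vrr.
The next term joins vrrvrvrrvrrvr and vrrvrvrr.

vrrvrvrrvrrvrvrrvrvrr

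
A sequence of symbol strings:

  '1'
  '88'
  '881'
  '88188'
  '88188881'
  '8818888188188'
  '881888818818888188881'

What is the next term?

8818888188188881888818818888188188

Each term (from the third on) is the previous term followed by the one before it: term 3 = 88·1 = 881.
The next term joins 881888818818888188881 and 8818888188188.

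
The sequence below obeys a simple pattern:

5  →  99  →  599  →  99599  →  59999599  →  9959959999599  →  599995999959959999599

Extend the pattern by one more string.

This is a Fibonacci-style word recurrence s(k) = s(k−2)·s(k−1): e.g. 5·99 = 599.
So term 8 is 9959959999599·599995999959959999599.

9959959999599599995999959959999599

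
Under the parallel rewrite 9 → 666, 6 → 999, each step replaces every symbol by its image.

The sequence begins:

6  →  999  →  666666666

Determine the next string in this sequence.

Expanding 666666666: 6→999, 6→999, 6→999, 6→999, 6→999, 6→999, 6→999, 6→999, 6→999. Concatenated: 999 999 999 999 999 999 999 999 999.

999999999999999999999999999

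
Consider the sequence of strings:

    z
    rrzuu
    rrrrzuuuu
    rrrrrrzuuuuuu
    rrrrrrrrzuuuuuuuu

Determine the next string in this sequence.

Every step adds rr to the front and uu to the end of the previous string.
Applying this once more to rrrrrrrrzuuuuuuuu:

rrrrrrrrrrzuuuuuuuuuu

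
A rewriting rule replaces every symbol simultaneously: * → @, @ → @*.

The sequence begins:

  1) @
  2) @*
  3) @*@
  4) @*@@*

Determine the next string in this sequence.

@*@@*@*@

Expanding @*@@*: @→@*, *→@, @→@*, @→@*, *→@. Concatenated: @* @ @* @* @.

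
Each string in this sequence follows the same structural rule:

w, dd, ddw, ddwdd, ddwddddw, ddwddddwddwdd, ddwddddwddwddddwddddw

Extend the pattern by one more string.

This is a Fibonacci-style word recurrence s(k) = s(k−1)·s(k−2): e.g. dd·w = ddw.
The next term joins ddwddddwddwddddwddddw and ddwddddwddwdd.

ddwddddwddwddddwddddwddwddddwddwdd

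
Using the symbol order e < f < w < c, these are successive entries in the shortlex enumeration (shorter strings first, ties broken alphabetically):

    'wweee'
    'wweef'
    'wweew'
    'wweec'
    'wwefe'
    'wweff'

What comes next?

The successor of wweff increments the rightmost position that isn't already c and resets every position after it to e.

wwefw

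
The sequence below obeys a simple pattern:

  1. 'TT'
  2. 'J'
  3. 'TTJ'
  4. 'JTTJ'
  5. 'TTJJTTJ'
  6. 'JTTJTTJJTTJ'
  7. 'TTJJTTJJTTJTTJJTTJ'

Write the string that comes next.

JTTJTTJJTTJTTJJTTJJTTJTTJJTTJ

From term 3 onward, concatenate the second-to-last term with the last: TT·J = TTJ, J·TTJ = JTTJ, …
The next term joins JTTJTTJJTTJ and TTJJTTJJTTJTTJJTTJ.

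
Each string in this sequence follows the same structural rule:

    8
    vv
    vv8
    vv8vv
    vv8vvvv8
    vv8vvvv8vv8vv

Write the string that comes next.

Each term (from the third on) is the previous term followed by the one before it: term 3 = vv·8 = vv8.
The next term joins vv8vvvv8vv8vv and vv8vvvv8.

vv8vvvv8vv8vvvv8vvvv8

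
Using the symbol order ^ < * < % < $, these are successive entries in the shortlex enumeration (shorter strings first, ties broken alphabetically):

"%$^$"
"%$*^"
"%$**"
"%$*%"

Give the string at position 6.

%$%^

Advancing 2 positions from %$*% through %$*% → %$*$ reaches term 6.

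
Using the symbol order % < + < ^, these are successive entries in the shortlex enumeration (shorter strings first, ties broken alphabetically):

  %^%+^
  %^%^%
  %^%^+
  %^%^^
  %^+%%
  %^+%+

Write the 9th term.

Continuing the enumeration 3 steps past %^+%+: %^+%+ → %^+%^ → %^++% → (answer).

%^+++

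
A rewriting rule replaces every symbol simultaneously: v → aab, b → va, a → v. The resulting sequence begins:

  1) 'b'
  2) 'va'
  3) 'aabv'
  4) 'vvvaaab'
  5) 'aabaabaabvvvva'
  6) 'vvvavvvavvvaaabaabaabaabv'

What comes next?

aabaabaabvaabaabaabvaabaabaabvvvvavvvavvvavvvaaab

φ(vvvavvvavvvaaabaabaabaabv) expands symbol-by-symbol to aab aab aab v aab aab aab v aab aab aab v v v va v v va v v va v v va aab; joining the 25 pieces gives the next term.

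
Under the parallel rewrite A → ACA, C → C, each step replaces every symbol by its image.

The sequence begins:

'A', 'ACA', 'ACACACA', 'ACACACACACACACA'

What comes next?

Applying the rule to each of the 15 symbols of ACACACACACACACA gives the pieces ACA C ACA C ACA C ACA C ACA C ACA C ACA C ACA, which concatenate to the answer.

ACACACACACACACACACACACACACACACA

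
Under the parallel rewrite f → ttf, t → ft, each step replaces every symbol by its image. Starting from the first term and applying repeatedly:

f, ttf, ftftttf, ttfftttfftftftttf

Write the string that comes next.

Rewriting the 17 symbols of ttfftttfftftftttf one by one yields ft ft ttf ttf ft ft ft ttf ttf ft ttf ft ttf ft ft ft ttf; concatenated:

ftftttfttfftftftttfttfftttfftttfftftftttf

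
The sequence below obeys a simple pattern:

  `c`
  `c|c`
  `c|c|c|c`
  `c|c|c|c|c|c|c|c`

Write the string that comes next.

Every step duplicates the string with '|' between the halves.
Doubling c|c|c|c|c|c|c|c with '|' between the halves:

c|c|c|c|c|c|c|c|c|c|c|c|c|c|c|c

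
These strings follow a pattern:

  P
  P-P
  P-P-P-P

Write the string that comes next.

P-P-P-P-P-P-P-P

Each string is two copies of the previous one joined by '-'.
So the next term is two copies of P-P-P-P with '-' between the halves.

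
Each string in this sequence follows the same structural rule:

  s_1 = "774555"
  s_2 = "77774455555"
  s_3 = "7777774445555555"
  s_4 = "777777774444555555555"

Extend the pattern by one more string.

Term n consists of 2n 7's, followed by n 4's, followed by 2n+1 5's (n = 1, 2, …).
At n = 5 the blocks have lengths 10, 5, 11.

77777777774444455555555555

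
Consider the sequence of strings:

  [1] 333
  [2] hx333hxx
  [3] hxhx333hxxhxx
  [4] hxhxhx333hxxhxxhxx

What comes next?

hxhxhxhx333hxxhxxhxxhxx

Each term wraps the previous one in hx on the left and hxx on the right.
One more step from hxhxhx333hxxhxxhxx gives the answer.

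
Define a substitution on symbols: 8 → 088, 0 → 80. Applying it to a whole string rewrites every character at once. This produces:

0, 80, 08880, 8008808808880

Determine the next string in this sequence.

Applying the rule to each of the 13 symbols of 8008808808880 gives the pieces 088 80 80 088 088 80 088 088 80 088 088 088 80, which concatenate to the answer.

0888080088088800880888008808808880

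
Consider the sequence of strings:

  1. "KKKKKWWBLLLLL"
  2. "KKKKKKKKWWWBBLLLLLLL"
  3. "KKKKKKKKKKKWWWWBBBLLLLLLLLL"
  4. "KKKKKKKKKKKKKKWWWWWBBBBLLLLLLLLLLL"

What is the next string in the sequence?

KKKKKKKKKKKKKKKKKWWWWWWBBBBBLLLLLLLLLLLLL

Term n consists of 3n-1 K's, followed by n W's, followed by n-1 B's, followed by 2n+1 L's, where the shown terms are n = 2, 3, 4, 5.
For the next term, n = 6, so the run lengths are 17, 6, 5, 13.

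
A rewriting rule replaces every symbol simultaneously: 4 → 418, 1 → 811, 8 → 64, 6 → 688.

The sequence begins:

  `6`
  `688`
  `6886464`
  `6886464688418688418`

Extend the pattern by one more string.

Rewriting the 19 symbols of 6886464688418688418 one by one yields 688 64 64 688 418 688 418 688 64 64 418 811 64 688 64 64 418 811 64; concatenated:

6886464688418688418688646441881164688646441881164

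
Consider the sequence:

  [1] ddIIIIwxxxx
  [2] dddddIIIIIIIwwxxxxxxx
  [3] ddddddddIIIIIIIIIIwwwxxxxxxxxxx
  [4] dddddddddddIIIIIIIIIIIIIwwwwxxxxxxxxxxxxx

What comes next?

ddddddddddddddIIIIIIIIIIIIIIIIwwwwwxxxxxxxxxxxxxxxx

Reading off run lengths: d runs 2, 5, 8, 11; I runs 4, 7, 10, 13; w runs 1, 2, 3, 4; x runs 4, 7, 10, 13 — each is linear in n (n = 1, 2, …).
Setting n = 5 gives 14, 16, 5, 16 characters in each block.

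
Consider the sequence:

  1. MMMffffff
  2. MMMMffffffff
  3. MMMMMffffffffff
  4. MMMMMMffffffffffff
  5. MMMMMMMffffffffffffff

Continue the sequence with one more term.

Reading off run lengths: M runs 3, 4, 5, 6, 7; f runs 6, 8, 10, 12, 14 — each is linear in n, where the shown terms are n = 3, 4, 5, 6, 7.
At n = 8 the blocks have lengths 8, 16.

MMMMMMMMffffffffffffffff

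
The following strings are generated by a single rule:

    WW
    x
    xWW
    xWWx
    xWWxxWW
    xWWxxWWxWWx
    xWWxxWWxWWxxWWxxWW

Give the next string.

xWWxxWWxWWxxWWxxWWxWWxxWWxWWx

Each term (from the third on) is the previous term followed by the one before it: term 3 = x·WW = xWW.
Continuing: xWWxxWWxWWxxWWxxWW · xWWxxWWxWWx gives term 8.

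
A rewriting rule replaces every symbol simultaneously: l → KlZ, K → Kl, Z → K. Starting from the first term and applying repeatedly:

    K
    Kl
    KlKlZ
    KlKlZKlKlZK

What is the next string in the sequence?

Rewriting each symbol of KlKlZKlKlZK: K→Kl, l→KlZ, K→Kl, l→KlZ, Z→K, K→Kl, l→KlZ, K→Kl, l→KlZ, Z→K, K→Kl, which concatenates to Kl KlZ Kl KlZ K Kl KlZ Kl KlZ K Kl.

KlKlZKlKlZKKlKlZKlKlZKKl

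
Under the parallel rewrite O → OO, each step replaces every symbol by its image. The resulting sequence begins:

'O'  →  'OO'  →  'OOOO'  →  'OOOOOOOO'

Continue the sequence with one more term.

Expanding OOOOOOOO: O→OO, O→OO, O→OO, O→OO, O→OO, O→OO, O→OO, O→OO. Concatenated: OO OO OO OO OO OO OO OO.

OOOOOOOOOOOOOOOO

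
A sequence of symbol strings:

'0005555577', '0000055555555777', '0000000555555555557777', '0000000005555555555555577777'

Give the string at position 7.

0000000000000005555555555555555555555577777777

Reading off run lengths: 0 runs 3, 5, 7, 9; 5 runs 5, 8, 11, 14; 7 runs 2, 3, 4, 5 — each is linear in n (n = 1, 2, …).
Setting n = 7 gives 15, 23, 8 characters in each block.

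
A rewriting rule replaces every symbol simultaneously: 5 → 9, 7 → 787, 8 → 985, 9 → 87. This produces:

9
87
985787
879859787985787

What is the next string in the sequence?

Applying the rule to each of the 15 symbols of 879859787985787 gives the pieces 985 787 87 985 9 87 787 985 787 87 985 9 787 985 787, which concatenate to the answer.

98578787985987787985787879859787985787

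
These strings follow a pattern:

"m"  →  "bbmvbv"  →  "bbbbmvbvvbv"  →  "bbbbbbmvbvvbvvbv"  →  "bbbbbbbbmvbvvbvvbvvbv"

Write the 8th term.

bbbbbbbbbbbbbbmvbvvbvvbvvbvvbvvbvvbv

Every step adds bb to the front and vbv to the end of the previous string.
From bbbbbbbbmvbvvbvvbvvbv, 3 further steps: bbbbbbbbmvbvvbvvbvvbv → bbbbbbbbbbmvbvvbvvbvvbvvbv → bbbbbbbbbbbbmvbvvbvvbvvbvvbvvbv → (answer).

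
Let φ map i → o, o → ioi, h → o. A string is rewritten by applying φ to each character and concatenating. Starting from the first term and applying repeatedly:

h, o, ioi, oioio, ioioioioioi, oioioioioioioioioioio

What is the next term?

φ(oioioioioioioioioioio) expands symbol-by-symbol to ioi o ioi o ioi o ioi o ioi o ioi o ioi o ioi o ioi o ioi o ioi; joining the 21 pieces gives the next term.

ioioioioioioioioioioioioioioioioioioioioioi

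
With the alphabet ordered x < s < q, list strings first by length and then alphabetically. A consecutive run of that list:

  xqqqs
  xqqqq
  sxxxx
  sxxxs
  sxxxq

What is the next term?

sxxsx

The successor of sxxxq increments the rightmost position that isn't already q and resets every position after it to x.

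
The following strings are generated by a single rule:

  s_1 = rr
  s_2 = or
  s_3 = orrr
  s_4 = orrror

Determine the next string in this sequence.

orrrororrr

Each term (from the third on) is the previous term followed by the one before it: term 3 = or·rr = orrr.
So term 5 is orrror·orrr.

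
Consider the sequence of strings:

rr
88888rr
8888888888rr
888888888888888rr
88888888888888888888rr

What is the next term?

Each term is the previous one with 88888 prepended.
Applying this once more to 88888888888888888888rr:

8888888888888888888888888rr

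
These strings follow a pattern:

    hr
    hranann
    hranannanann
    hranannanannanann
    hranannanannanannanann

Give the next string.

hranannanannanannanannanann

Every step adds anann to the end: s(k+1) = s(k)·anann.
One more step from hranannanannanannanann gives the answer.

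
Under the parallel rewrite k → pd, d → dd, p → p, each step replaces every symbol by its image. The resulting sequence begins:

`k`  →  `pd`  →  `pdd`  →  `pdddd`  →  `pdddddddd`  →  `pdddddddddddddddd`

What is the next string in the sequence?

Replace each of the 17 characters of pdddddddddddddddd in place — p dd dd dd dd dd dd dd dd dd dd dd dd dd dd dd dd — and concatenate.

pdddddddddddddddddddddddddddddddd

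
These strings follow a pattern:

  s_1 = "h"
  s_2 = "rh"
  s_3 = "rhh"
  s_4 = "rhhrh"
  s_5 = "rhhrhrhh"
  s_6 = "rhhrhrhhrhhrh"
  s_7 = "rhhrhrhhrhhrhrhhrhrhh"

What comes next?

rhhrhrhhrhhrhrhhrhrhhrhhrhrhhrhhrh

Each term (from the third on) is the previous term followed by the one before it: term 3 = rh·h = rhh.
So term 8 is rhhrhrhhrhhrhrhhrhrhh·rhhrhrhhrhhrh.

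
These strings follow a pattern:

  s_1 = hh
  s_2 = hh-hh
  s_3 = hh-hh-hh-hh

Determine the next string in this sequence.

Each string is two copies of the previous one joined by '-'.
Doubling hh-hh-hh-hh with '-' between the halves:

hh-hh-hh-hh-hh-hh-hh-hh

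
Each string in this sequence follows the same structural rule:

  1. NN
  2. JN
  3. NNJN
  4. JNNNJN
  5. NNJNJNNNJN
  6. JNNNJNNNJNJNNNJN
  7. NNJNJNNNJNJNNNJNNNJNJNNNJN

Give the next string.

JNNNJNNNJNJNNNJNNNJNJNNNJNJNNNJNNNJNJNNNJN

Each term (from the third on) is the two preceding terms concatenated in order: term 3 = NN·JN = NNJN.
The next term joins JNNNJNNNJNJNNNJN and NNJNJNNNJNJNNNJNNNJNJNNNJN.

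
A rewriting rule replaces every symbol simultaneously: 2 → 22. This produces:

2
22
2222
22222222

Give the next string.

Expanding 22222222: 2→22, 2→22, 2→22, 2→22, 2→22, 2→22, 2→22, 2→22. Concatenated: 22 22 22 22 22 22 22 22.

2222222222222222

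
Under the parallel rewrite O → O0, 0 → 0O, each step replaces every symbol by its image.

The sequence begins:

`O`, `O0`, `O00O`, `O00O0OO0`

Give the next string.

Expanding O00O0OO0: O→O0, 0→0O, 0→0O, O→O0, 0→0O, O→O0, O→O0, 0→0O. Concatenated: O0 0O 0O O0 0O O0 O0 0O.

O00O0OO00OO0O00O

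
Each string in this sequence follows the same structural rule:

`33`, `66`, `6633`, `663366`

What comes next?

This is a Fibonacci-style word recurrence s(k) = s(k−1)·s(k−2): e.g. 66·33 = 6633.
So term 5 is 663366·6633.

6633666633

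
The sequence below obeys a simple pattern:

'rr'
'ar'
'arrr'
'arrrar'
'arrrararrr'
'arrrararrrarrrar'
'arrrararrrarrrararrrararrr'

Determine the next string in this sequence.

Each term (from the third on) is the previous term followed by the one before it: term 3 = ar·rr = arrr.
The next term joins arrrararrrarrrararrrararrr and arrrararrrarrrar.

arrrararrrarrrararrrararrrarrrararrrarrrar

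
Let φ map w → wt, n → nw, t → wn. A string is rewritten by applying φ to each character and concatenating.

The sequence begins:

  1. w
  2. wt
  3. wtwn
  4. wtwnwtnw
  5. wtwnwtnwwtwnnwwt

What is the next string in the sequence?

wtwnwtnwwtwnnwwtwtwnwtnwnwwtwtwn

Applying the rule to each of the 16 symbols of wtwnwtnwwtwnnwwt gives the pieces wt wn wt nw wt wn nw wt wt wn wt nw nw wt wt wn, which concatenate to the answer.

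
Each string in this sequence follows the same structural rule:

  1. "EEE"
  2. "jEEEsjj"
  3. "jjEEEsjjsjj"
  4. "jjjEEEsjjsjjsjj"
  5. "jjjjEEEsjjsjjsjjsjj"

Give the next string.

jjjjjEEEsjjsjjsjjsjjsjj

Each term wraps the previous one in j on the left and sjj on the right.
So the next term is j·jjjjEEEsjjsjjsjjsjj·sjj.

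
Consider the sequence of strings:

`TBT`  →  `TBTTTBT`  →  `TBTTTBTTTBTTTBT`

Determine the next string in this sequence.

Every step duplicates the string with 'T' between the halves.
So the next term is two copies of TBTTTBTTTBTTTBT with 'T' between the halves.

TBTTTBTTTBTTTBTTTBTTTBTTTBTTTBT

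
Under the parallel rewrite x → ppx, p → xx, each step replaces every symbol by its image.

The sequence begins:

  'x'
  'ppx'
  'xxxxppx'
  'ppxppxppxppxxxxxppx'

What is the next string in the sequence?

xxxxppxxxxxppxxxxxppxxxxxppxppxppxppxppxxxxxppx

Replace each of the 19 characters of ppxppxppxppxxxxxppx in place — xx xx ppx xx xx ppx xx xx ppx xx xx ppx ppx ppx ppx ppx xx xx ppx — and concatenate.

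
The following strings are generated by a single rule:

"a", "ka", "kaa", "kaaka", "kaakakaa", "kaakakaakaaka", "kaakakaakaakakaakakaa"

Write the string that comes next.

This is a Fibonacci-style word recurrence s(k) = s(k−1)·s(k−2): e.g. ka·a = kaa.
The next term joins kaakakaakaakakaakakaa and kaakakaakaaka.

kaakakaakaakakaakakaakaakakaakaaka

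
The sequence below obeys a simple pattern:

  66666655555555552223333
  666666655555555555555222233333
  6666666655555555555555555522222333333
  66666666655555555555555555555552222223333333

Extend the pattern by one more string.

Term n consists of n+3 6's, followed by 4n-2 5's, followed by n 2's, followed by n+1 3's, where the shown terms are n = 3, 4, 5, 6.
For the next term, n = 7, so the run lengths are 10, 26, 7, 8.

666666666655555555555555555555555555222222233333333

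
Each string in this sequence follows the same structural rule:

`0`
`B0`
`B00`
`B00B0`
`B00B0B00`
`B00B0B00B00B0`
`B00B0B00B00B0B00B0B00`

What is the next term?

From term 3 onward, concatenate the last term with the second-to-last: B0·0 = B00, B00·B0 = B00B0, …
The next term joins B00B0B00B00B0B00B0B00 and B00B0B00B00B0.

B00B0B00B00B0B00B0B00B00B0B00B00B0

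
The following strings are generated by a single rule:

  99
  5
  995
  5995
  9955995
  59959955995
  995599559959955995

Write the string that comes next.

59959955995995599559959955995

This is a Fibonacci-style word recurrence s(k) = s(k−2)·s(k−1): e.g. 99·5 = 995.
So term 8 is 59959955995·995599559959955995.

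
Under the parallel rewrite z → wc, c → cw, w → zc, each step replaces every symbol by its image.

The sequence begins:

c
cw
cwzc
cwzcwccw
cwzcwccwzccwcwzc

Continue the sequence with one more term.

cwzcwccwzccwcwzcwccwcwzccwzcwccw

Replace each of the 16 characters of cwzcwccwzccwcwzc in place — cw zc wc cw zc cw cw zc wc cw cw zc cw zc wc cw — and concatenate.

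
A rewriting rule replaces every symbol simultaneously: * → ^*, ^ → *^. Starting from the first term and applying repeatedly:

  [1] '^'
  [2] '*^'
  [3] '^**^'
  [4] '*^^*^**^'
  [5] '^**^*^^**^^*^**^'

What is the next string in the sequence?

*^^*^**^^**^*^^*^**^*^^**^^*^**^

Applying the rule to each of the 16 symbols of ^**^*^^**^^*^**^ gives the pieces *^ ^* ^* *^ ^* *^ *^ ^* ^* *^ *^ ^* *^ ^* ^* *^, which concatenate to the answer.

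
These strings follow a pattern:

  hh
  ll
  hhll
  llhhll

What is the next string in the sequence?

hhllllhhll

From term 3 onward, concatenate the second-to-last term with the last: hh·ll = hhll, ll·hhll = llhhll, …
So term 5 is hhll·llhhll.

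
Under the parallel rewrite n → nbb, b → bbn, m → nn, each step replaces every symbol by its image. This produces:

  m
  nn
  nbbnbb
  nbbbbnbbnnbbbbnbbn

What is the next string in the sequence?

Rewriting the 18 symbols of nbbbbnbbnnbbbbnbbn one by one yields nbb bbn bbn bbn bbn nbb bbn bbn nbb nbb bbn bbn bbn bbn nbb bbn bbn nbb; concatenated:

nbbbbnbbnbbnbbnnbbbbnbbnnbbnbbbbnbbnbbnbbnnbbbbnbbnnbb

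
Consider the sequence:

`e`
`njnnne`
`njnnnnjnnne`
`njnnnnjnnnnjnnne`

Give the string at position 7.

njnnnnjnnnnjnnnnjnnnnjnnnnjnnne

The strings grow by a fixed prefix njnnn each time.
From njnnnnjnnnnjnnne, 3 further steps: njnnnnjnnnnjnnne → njnnnnjnnnnjnnnnjnnne → njnnnnjnnnnjnnnnjnnnnjnnne → (answer).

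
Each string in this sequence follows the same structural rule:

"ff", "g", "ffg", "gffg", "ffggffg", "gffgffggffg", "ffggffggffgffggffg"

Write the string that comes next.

From term 3 onward, concatenate the second-to-last term with the last: ff·g = ffg, g·ffg = gffg, …
Continuing: gffgffggffg · ffggffggffgffggffg gives term 8.

gffgffggffgffggffggffgffggffg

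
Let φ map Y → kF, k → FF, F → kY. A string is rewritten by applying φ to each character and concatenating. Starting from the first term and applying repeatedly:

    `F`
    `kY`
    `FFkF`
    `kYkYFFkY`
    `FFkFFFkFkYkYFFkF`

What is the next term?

φ(FFkFFFkFkYkYFFkF) expands symbol-by-symbol to kY kY FF kY kY kY FF kY FF kF FF kF kY kY FF kY; joining the 16 pieces gives the next term.

kYkYFFkYkYkYFFkYFFkFFFkFkYkYFFkY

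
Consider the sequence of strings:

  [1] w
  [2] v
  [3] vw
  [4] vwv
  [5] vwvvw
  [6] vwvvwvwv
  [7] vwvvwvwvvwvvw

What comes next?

Each term (from the third on) is the previous term followed by the one before it: term 3 = v·w = vw.
Continuing: vwvvwvwvvwvvw · vwvvwvwv gives term 8.

vwvvwvwvvwvvwvwvvwvwv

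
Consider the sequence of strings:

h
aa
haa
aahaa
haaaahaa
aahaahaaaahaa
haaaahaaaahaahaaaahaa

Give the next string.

aahaahaaaahaahaaaahaaaahaahaaaahaa

From term 3 onward, concatenate the second-to-last term with the last: h·aa = haa, aa·haa = aahaa, …
Continuing: aahaahaaaahaa · haaaahaaaahaahaaaahaa gives term 8.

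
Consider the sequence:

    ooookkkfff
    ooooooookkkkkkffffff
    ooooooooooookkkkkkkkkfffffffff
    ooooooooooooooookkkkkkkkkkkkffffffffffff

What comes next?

ooooooooooooooooooookkkkkkkkkkkkkkkfffffffffffffff

Term n consists of 4n o's, followed by 3n k's, followed by 3n f's (n = 1, 2, …).
At n = 5 the blocks have lengths 20, 15, 15.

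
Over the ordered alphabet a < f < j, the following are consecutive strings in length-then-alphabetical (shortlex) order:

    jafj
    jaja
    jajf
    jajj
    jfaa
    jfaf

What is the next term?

Find the rightmost character of jfaf below j, bump it to the next letter, and reset everything to its right to a.

jfaj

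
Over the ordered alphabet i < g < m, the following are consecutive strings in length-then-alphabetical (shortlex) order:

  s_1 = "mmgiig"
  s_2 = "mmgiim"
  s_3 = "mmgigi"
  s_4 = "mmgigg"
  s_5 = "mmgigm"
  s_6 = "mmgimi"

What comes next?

Treat mmgimi as a base-3 numeral over the given alphabet and add one, carrying through any trailing m's.

mmgimg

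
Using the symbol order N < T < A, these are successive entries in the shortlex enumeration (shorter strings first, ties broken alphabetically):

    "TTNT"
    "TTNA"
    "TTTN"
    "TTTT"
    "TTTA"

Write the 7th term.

TTAT

Continuing the enumeration 2 steps past TTTA: TTTA → TTAN → (answer).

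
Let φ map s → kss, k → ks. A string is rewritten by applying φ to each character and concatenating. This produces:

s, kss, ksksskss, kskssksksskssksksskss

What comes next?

Applying the rule to each of the 21 symbols of kskssksksskssksksskss gives the pieces ks kss ks kss kss ks kss ks kss kss ks kss kss ks kss ks kss kss ks kss kss, which concatenate to the answer.

kskssksksskssksksskskssksskskssksskskssksksskssksksskss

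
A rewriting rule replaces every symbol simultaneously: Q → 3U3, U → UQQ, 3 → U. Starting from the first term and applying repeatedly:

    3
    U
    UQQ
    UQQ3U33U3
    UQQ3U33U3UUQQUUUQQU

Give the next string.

UQQ3U33U3UUQQUUUQQUUQQUQQ3U33U3UQQUQQUQQ3U33U3UQQ

φ(UQQ3U33U3UUQQUUUQQU) expands symbol-by-symbol to UQQ 3U3 3U3 U UQQ U U UQQ U UQQ UQQ 3U3 3U3 UQQ UQQ UQQ 3U3 3U3 UQQ; joining the 19 pieces gives the next term.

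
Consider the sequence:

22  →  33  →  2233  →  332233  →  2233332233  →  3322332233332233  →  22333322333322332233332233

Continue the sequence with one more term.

From term 3 onward, concatenate the second-to-last term with the last: 22·33 = 2233, 33·2233 = 332233, …
Continuing: 3322332233332233 · 22333322333322332233332233 gives term 8.

332233223333223322333322333322332233332233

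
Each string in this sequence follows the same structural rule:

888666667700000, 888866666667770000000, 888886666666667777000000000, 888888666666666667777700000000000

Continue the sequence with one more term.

888888866666666666667777770000000000000

The n-th term is n+1 8's then 2n+1 6's then n 7's then 2n+1 0's, where the shown terms are n = 2, 3, 4, 5.
For the next term, n = 6, so the run lengths are 7, 13, 6, 13.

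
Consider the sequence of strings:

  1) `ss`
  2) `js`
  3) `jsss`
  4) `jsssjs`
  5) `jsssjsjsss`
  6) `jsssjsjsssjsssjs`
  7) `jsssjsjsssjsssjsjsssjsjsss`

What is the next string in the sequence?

jsssjsjsssjsssjsjsssjsjsssjsssjsjsssjsssjs

Each term (from the third on) is the previous term followed by the one before it: term 3 = js·ss = jsss.
So term 8 is jsssjsjsssjsssjsjsssjsjsss·jsssjsjsssjsssjs.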